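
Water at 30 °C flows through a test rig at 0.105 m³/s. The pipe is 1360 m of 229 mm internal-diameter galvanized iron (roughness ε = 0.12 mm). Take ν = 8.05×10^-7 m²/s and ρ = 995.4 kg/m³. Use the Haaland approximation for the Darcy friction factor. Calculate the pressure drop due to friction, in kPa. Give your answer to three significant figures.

Δp ≈ 336 kPa

V = 4Q/(πD²) = 4·0.105/(π·0.229²) = 2.549 m/s
Re = VD/ν = 2.549·0.229/8.05×10^-7 = 7.25×10^5 → turbulent
ε/D = 0.12/229 = 5.24×10^-4
Haaland: f = 0.01749
h_f = f(L/D)V²/(2g) = 0.01749·(1360/0.229)·2.549²/(2·9.81) = 34.40 m
Δp = ρg·h_f = 995.4·9.81·34.40 = 335.9 kPa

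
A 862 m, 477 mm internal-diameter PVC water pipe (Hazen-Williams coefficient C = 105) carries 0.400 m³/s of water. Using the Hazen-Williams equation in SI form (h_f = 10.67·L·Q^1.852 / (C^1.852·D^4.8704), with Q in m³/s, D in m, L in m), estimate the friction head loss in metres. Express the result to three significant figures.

h_f ≈ 11.2 m

h_f = 10.67·862·0.400^1.852 / (105^1.852·0.477^4.8704) = 11.20 m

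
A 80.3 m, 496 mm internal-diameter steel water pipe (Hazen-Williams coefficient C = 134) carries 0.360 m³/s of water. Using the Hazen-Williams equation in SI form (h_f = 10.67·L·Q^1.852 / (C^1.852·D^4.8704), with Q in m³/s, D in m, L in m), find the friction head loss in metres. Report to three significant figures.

h_f ≈ 0.452 m

h_f = 10.67·80.3·0.360^1.852 / (134^1.852·0.496^4.8704) = 0.4517 m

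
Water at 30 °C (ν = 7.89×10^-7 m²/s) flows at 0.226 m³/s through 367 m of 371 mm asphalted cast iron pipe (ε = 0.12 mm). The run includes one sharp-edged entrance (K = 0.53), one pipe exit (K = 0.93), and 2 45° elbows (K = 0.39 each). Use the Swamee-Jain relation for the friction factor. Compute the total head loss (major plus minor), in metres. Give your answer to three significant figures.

V = 4Q/(πD²) = 2.091 m/s; V²/2g = 0.2228 m
Re = 9.83×10^5, ε/D = 3.23×10^-4 → f = 0.01597 (Swamee-Jain)
Major: h_f = f(L/D)·V²/2g = 0.01597·989.2·0.2228 = 3.520 m
Minor: ΣK = 2.24; h_m = ΣK·V²/2g = 0.4990 m
Total H_L = 3.520 + 0.4990 = 4.019 m

H_L ≈ 4.02 m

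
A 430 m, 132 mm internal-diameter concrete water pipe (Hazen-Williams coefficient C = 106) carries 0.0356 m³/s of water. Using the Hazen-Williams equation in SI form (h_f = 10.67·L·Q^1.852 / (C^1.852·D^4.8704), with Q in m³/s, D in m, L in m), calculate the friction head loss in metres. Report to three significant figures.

h_f ≈ 32.4 m

h_f = 10.67·430·0.0356^1.852 / (106^1.852·0.132^4.8704) = 32.45 m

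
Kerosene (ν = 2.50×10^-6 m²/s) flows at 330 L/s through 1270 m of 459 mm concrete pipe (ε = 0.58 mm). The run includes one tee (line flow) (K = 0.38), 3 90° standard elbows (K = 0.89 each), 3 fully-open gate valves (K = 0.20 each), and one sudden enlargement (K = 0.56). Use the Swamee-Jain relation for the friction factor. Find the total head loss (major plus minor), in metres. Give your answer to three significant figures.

V = 4Q/(πD²) = 1.994 m/s; V²/2g = 0.2027 m
Re = 3.66×10^5, ε/D = 0.00126 → f = 0.02162 (Swamee-Jain)
Major: h_f = f(L/D)·V²/2g = 0.02162·2767·0.2027 = 12.13 m
Minor: ΣK = 4.21; h_m = ΣK·V²/2g = 0.8535 m
Total H_L = 12.13 + 0.8535 = 12.98 m

H_L ≈ 13.0 m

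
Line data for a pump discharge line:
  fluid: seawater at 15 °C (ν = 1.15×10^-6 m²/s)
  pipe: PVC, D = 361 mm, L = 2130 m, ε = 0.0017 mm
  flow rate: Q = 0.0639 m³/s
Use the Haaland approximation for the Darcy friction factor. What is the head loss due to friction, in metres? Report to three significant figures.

h_f ≈ 1.83 m

V = 4Q/(πD²) = 4·0.0639/(π·0.361²) = 0.6243 m/s
Re = VD/ν = 0.6243·0.361/1.15×10^-6 = 1.96×10^5 → turbulent
ε/D = 0.0017/361 = 4.71×10^-6
Haaland: f = 0.01559
h_f = f(L/D)V²/(2g) = 0.01559·(2130/0.361)·0.6243²/(2·9.81) = 1.827 m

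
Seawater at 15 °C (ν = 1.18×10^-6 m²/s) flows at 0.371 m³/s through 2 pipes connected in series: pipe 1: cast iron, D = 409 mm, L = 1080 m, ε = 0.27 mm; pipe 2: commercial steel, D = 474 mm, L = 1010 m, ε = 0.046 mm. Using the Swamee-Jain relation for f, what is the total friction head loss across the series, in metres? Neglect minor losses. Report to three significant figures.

Pipe 1: V = 2.824 m/s, Re = 9.79×10^5, ε/D = 6.60×10^-4, f = 0.01831, h_1 = f(L/D)V²/2g = 19.65 m
Pipe 2: V = 2.102 m/s, Re = 8.45×10^5, ε/D = 9.70×10^-5, f = 0.01367, h_2 = f(L/D)V²/2g = 6.561 m
Series → Q common, losses add: H = Σh = 26.21 m

H ≈ 26.2 m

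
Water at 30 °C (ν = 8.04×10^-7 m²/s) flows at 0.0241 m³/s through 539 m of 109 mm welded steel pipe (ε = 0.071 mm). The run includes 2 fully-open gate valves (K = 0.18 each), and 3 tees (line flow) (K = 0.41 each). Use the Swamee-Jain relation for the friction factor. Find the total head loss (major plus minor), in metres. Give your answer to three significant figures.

H_L ≈ 32.4 m

V = 4Q/(πD²) = 2.583 m/s; V²/2g = 0.3400 m
Re = 3.50×10^5, ε/D = 6.51×10^-4 → f = 0.01898 (Swamee-Jain)
Major: h_f = f(L/D)·V²/2g = 0.01898·4945·0.3400 = 31.91 m
Minor: ΣK = 1.59; h_m = ΣK·V²/2g = 0.5406 m
Total H_L = 31.91 + 0.5406 = 32.45 m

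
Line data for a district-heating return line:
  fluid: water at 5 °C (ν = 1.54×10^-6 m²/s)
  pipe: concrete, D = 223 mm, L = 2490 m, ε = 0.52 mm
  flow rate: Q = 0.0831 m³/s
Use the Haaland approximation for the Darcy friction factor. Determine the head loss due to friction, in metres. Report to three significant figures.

V = 4Q/(πD²) = 4·0.0831/(π·0.223²) = 2.128 m/s
Re = VD/ν = 2.128·0.223/1.54×10^-6 = 3.08×10^5 → turbulent
ε/D = 0.52/223 = 0.00233
Haaland: f = 0.02492
h_f = f(L/D)V²/(2g) = 0.02492·(2490/0.223)·2.128²/(2·9.81) = 64.21 m

h_f ≈ 64.2 m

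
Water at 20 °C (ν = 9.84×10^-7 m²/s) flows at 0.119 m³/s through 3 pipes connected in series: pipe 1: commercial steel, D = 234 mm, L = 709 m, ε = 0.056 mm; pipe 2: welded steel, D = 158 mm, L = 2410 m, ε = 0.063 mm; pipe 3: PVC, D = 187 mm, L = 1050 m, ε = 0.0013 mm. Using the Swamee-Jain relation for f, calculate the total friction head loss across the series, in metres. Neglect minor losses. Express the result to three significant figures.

Pipe 1: V = 2.767 m/s, Re = 6.58×10^5, ε/D = 2.39×10^-4, f = 0.01556, h_1 = f(L/D)V²/2g = 18.39 m
Pipe 2: V = 6.069 m/s, Re = 9.75×10^5, ε/D = 3.99×10^-4, f = 0.01659, h_2 = f(L/D)V²/2g = 475.0 m
Pipe 3: V = 4.333 m/s, Re = 8.23×10^5, ε/D = 6.95×10^-6, f = 0.01215, h_3 = f(L/D)V²/2g = 65.28 m
Series → Q common, losses add: H = Σh = 558.7 m

H ≈ 559 m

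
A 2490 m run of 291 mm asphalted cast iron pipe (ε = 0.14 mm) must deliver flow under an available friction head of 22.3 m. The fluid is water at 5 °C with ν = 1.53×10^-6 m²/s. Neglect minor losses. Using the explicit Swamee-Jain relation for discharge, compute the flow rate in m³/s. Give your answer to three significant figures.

Swamee-Jain (Type II): Q = -0.965·√(gD⁵h_f/L)·ln[ε/(3.7D) + √(3.17ν²L/(gD³h_f))]
√(gD⁵h_f/L) = √(9.81·0.291⁵·22.3/2490) = 0.01354
ε/(3.7D) = 1.30×10^-4; √(3.17ν²L/(gD³h_f)) = 5.85×10^-5
Q = -0.965·0.01354·ln(1.886×10^-4) = 0.1121 m³/s
Check: V = 1.68 m/s, Re = 3.20×10^5, f = 0.01813, h_f = 22.5 m ≈ 22.3 m ✓

Q ≈ 0.112 m³/s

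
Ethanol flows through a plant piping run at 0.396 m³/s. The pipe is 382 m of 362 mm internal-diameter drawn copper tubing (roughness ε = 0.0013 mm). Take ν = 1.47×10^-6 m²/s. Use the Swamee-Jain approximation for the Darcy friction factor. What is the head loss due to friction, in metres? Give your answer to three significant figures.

V = 4Q/(πD²) = 4·0.396/(π·0.362²) = 3.848 m/s
Re = VD/ν = 3.848·0.362/1.47×10^-6 = 9.48×10^5 → turbulent
ε/D = 0.0013/362 = 3.59×10^-6
Swamee-Jain: f = 0.01180
h_f = f(L/D)V²/(2g) = 0.01180·(382/0.362)·3.848²/(2·9.81) = 9.396 m

h_f ≈ 9.40 m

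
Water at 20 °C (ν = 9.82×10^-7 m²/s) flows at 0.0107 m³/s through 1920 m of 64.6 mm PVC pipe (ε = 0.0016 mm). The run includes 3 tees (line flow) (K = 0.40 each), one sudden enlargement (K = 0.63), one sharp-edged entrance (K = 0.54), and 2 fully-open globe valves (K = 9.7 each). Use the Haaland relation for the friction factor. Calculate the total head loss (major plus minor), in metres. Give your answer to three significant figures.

H_L ≈ 261 m

V = 4Q/(πD²) = 3.265 m/s; V²/2g = 0.5432 m
Re = 2.15×10^5, ε/D = 2.48×10^-5 → f = 0.01545 (Haaland)
Major: h_f = f(L/D)·V²/2g = 0.01545·29721·0.5432 = 249.5 m
Minor: ΣK = 21.8; h_m = ΣK·V²/2g = 11.83 m
Total H_L = 249.5 + 11.83 = 261.3 m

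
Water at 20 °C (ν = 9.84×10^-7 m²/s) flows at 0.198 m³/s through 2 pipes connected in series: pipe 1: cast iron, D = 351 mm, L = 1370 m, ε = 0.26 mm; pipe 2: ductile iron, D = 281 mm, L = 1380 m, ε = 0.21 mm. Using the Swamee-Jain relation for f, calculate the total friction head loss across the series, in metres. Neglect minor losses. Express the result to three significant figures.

H ≈ 63.8 m

Pipe 1: V = 2.046 m/s, Re = 7.30×10^5, ε/D = 7.41×10^-4, f = 0.01890, h_1 = f(L/D)V²/2g = 15.74 m
Pipe 2: V = 3.193 m/s, Re = 9.12×10^5, ε/D = 7.47×10^-4, f = 0.01882, h_2 = f(L/D)V²/2g = 48.03 m
Series → Q common, losses add: H = Σh = 63.77 m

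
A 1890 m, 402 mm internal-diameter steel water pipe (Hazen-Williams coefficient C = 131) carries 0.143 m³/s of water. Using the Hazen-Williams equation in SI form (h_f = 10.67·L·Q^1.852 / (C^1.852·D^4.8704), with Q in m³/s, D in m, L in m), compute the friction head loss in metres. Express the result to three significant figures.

h_f ≈ 5.58 m

h_f = 10.67·1890·0.143^1.852 / (131^1.852·0.402^4.8704) = 5.581 m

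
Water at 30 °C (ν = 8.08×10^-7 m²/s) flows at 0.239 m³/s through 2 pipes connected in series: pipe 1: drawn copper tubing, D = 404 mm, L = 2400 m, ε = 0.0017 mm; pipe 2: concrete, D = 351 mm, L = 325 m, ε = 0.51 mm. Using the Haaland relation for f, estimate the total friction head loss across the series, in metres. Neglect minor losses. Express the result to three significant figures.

Pipe 1: V = 1.864 m/s, Re = 9.32×10^5, ε/D = 4.21×10^-6, f = 0.01179, h_1 = f(L/D)V²/2g = 12.41 m
Pipe 2: V = 2.470 m/s, Re = 1.07×10^6, ε/D = 0.00145, f = 0.02178, h_2 = f(L/D)V²/2g = 6.272 m
Series → Q common, losses add: H = Σh = 18.68 m

H ≈ 18.7 m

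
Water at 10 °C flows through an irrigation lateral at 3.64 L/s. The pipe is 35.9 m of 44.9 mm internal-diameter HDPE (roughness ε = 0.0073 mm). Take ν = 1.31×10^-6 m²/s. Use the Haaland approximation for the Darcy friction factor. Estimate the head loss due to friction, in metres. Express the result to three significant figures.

V = 4Q/(πD²) = 4·0.00364/(π·0.0449²) = 2.299 m/s
Re = VD/ν = 2.299·0.0449/1.31×10^-6 = 7.88×10^4 → turbulent
ε/D = 0.0073/44.9 = 1.63×10^-4
Haaland: f = 0.01938
h_f = f(L/D)V²/(2g) = 0.01938·(35.9/0.0449)·2.299²/(2·9.81) = 4.174 m

h_f ≈ 4.17 m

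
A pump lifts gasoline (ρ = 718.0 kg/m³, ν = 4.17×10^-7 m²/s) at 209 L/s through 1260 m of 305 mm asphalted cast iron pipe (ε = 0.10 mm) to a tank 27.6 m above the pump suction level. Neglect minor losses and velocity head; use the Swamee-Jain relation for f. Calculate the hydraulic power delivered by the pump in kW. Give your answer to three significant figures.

V = 4Q/(πD²) = 2.861 m/s; Re = 2.09×10^6; ε/D = 3.28×10^-4; f = 0.01564
h_f = f(L/D)V²/2g = 26.94 m
Total head H = z + h_f = 27.6 + 26.94 = 54.54 m
P_hyd = ρgQH = 718.0·9.81·0.209·54.54 = 80.29 kW

P_hyd ≈ 80.3 kW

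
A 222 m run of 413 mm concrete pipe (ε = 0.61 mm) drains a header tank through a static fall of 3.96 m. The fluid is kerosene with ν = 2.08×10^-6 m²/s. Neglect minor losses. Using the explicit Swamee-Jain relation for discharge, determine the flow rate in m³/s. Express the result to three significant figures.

Q ≈ 0.343 m³/s

Swamee-Jain (Type II): Q = -0.965·√(gD⁵h_f/L)·ln[ε/(3.7D) + √(3.17ν²L/(gD³h_f))]
√(gD⁵h_f/L) = √(9.81·0.413⁵·3.96/222) = 0.04585
ε/(3.7D) = 3.99×10^-4; √(3.17ν²L/(gD³h_f)) = 3.34×10^-5
Q = -0.965·0.04585·ln(4.325×10^-4) = 0.3427 m³/s
Check: V = 2.56 m/s, Re = 5.08×10^5, f = 0.02221, h_f = 3.98 m ≈ 3.96 m ✓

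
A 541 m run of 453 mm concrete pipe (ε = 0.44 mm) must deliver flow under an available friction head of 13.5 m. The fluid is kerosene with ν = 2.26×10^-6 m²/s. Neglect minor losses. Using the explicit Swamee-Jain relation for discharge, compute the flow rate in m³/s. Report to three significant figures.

Swamee-Jain (Type II): Q = -0.965·√(gD⁵h_f/L)·ln[ε/(3.7D) + √(3.17ν²L/(gD³h_f))]
√(gD⁵h_f/L) = √(9.81·0.453⁵·13.5/541) = 0.06834
ε/(3.7D) = 2.63×10^-4; √(3.17ν²L/(gD³h_f)) = 2.67×10^-5
Q = -0.965·0.06834·ln(2.892×10^-4) = 0.5373 m³/s
Check: V = 3.33 m/s, Re = 6.68×10^5, f = 0.02007, h_f = 13.6 m ≈ 13.5 m ✓

Q ≈ 0.537 m³/s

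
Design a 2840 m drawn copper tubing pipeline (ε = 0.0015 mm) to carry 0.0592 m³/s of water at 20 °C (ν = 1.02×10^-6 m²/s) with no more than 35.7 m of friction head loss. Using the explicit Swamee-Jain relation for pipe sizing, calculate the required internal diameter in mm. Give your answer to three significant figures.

Swamee-Jain (Type III): D = 0.66·[ε^1.25·(LQ²/(gh_f))^4.75 + ν·Q^9.4·(L/(gh_f))^5.2]^0.04
LQ²/(gh_f) = 0.02842; L/(gh_f) = 8.109
Term 1 = ε^1.25·(…)^4.75 = 2.37×10^-15; Term 2 = ν·Q^9.4·(…)^5.2 = 1.57×10^-13
D = 0.66·(2.37×10^-15 + 1.57×10^-13)^0.04 = 0.2031 m = 203 mm
Check: V = 1.83 m/s, Re = 3.64×10^5, f = 0.01397, h_f = 33.3 m ≈ 35.7 m ✓

D ≈ 203 mm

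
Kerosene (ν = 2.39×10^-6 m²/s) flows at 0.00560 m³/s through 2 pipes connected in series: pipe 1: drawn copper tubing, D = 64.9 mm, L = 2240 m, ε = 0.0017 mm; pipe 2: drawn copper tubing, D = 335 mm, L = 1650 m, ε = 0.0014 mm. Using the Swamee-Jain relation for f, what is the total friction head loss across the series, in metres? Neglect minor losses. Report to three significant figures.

Pipe 1: V = 1.693 m/s, Re = 4.60×10^4, ε/D = 2.62×10^-5, f = 0.02126, h_1 = f(L/D)V²/2g = 107.2 m
Pipe 2: V = 0.06353 m/s, Re = 8910, ε/D = 4.18×10^-6, f = 0.03199, h_2 = f(L/D)V²/2g = 0.03242 m
Series → Q common, losses add: H = Σh = 107.2 m

H ≈ 107 m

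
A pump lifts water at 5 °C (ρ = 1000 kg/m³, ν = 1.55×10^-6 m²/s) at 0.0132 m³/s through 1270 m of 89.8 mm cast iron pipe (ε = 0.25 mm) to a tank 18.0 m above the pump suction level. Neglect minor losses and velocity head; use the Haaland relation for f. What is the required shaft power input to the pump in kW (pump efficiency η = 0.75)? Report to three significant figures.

V = 4Q/(πD²) = 2.084 m/s; Re = 1.21×10^5; ε/D = 0.00278; f = 0.02670
h_f = f(L/D)V²/2g = 83.60 m
Total head H = z + h_f = 18.0 + 83.60 = 101.6 m
P_hyd = ρgQH = 1000·9.81·0.0132·101.6 = 13.16 kW
P_shaft = P_hyd/η = 13.16/0.75 = 17.54 kW

P_shaft ≈ 17.5 kW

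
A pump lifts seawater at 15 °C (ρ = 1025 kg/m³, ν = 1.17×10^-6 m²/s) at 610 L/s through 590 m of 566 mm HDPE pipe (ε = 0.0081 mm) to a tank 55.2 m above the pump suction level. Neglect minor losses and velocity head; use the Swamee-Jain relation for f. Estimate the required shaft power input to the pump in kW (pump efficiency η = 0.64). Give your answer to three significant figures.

P_shaft ≈ 564 kW

V = 4Q/(πD²) = 2.424 m/s; Re = 1.17×10^6; ε/D = 1.43×10^-5; f = 0.01168
h_f = f(L/D)V²/2g = 3.648 m
Total head H = z + h_f = 55.2 + 3.648 = 58.85 m
P_hyd = ρgQH = 1025·9.81·0.610·58.85 = 361.0 kW
P_shaft = P_hyd/η = 361.0/0.64 = 564.0 kW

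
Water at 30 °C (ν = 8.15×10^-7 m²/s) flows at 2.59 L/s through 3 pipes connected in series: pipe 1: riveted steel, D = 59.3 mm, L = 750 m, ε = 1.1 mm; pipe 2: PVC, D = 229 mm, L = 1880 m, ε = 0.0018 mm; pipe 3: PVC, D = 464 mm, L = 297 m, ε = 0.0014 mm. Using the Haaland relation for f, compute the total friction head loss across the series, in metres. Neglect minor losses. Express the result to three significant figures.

Pipe 1: V = 0.9378 m/s, Re = 6.82×10^4, ε/D = 0.0185, f = 0.04794, h_1 = f(L/D)V²/2g = 27.18 m
Pipe 2: V = 0.06288 m/s, Re = 1.77×10^4, ε/D = 7.86×10^-6, f = 0.02658, h_2 = f(L/D)V²/2g = 0.04398 m
Pipe 3: V = 0.01532 m/s, Re = 8720, ε/D = 3.02×10^-6, f = 0.03208, h_3 = f(L/D)V²/2g = 2.456×10^-4 m
Series → Q common, losses add: H = Σh = 27.22 m

H ≈ 27.2 m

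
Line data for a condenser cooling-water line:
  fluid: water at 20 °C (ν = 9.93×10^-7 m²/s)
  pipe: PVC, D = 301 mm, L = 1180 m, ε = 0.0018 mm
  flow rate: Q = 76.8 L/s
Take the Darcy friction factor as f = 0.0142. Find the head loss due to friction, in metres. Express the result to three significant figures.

h_f ≈ 3.31 m

V = 4Q/(πD²) = 4·0.0768/(π·0.301²) = 1.079 m/s
h_f = f(L/D)V²/(2g) = 0.01420·(1180/0.301)·1.079²/(2·9.81) = 3.305 m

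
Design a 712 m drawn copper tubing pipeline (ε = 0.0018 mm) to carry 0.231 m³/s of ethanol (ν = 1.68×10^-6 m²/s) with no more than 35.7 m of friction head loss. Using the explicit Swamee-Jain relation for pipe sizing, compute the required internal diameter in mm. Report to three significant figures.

D ≈ 259 mm

Swamee-Jain (Type III): D = 0.66·[ε^1.25·(LQ²/(gh_f))^4.75 + ν·Q^9.4·(L/(gh_f))^5.2]^0.04
LQ²/(gh_f) = 0.1085; L/(gh_f) = 2.033
Term 1 = ε^1.25·(…)^4.75 = 1.73×10^-12; Term 2 = ν·Q^9.4·(…)^5.2 = 7.01×10^-11
D = 0.66·(1.73×10^-12 + 7.01×10^-11)^0.04 = 0.2593 m = 259 mm
Check: V = 4.37 m/s, Re = 6.75×10^5, f = 0.01255, h_f = 33.6 m ≈ 35.7 m ✓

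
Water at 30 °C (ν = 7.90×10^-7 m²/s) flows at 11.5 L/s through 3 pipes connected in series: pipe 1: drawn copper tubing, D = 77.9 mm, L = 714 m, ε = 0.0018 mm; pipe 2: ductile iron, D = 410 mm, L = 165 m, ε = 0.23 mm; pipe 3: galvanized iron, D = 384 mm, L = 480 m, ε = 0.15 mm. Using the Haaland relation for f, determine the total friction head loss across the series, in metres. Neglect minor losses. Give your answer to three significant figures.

H ≈ 41.2 m

Pipe 1: V = 2.413 m/s, Re = 2.38×10^5, ε/D = 2.31×10^-5, f = 0.01515, h_1 = f(L/D)V²/2g = 41.21 m
Pipe 2: V = 0.08710 m/s, Re = 4.52×10^4, ε/D = 5.61×10^-4, f = 0.02282, h_2 = f(L/D)V²/2g = 0.003552 m
Pipe 3: V = 0.09930 m/s, Re = 4.83×10^4, ε/D = 3.91×10^-4, f = 0.02205, h_3 = f(L/D)V²/2g = 0.01385 m
Series → Q common, losses add: H = Σh = 41.23 m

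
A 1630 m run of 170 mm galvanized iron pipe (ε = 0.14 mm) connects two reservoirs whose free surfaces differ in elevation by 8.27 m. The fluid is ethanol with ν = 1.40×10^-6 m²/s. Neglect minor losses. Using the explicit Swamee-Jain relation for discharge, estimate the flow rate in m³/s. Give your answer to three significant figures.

Q ≈ 0.0202 m³/s

Swamee-Jain (Type II): Q = -0.965·√(gD⁵h_f/L)·ln[ε/(3.7D) + √(3.17ν²L/(gD³h_f))]
√(gD⁵h_f/L) = √(9.81·0.170⁵·8.27/1630) = 0.002658
ε/(3.7D) = 2.23×10^-4; √(3.17ν²L/(gD³h_f)) = 1.59×10^-4
Q = -0.965·0.002658·ln(3.820×10^-4) = 0.02019 m³/s
Check: V = 0.889 m/s, Re = 1.08×10^5, f = 0.02154, h_f = 8.33 m ≈ 8.27 m ✓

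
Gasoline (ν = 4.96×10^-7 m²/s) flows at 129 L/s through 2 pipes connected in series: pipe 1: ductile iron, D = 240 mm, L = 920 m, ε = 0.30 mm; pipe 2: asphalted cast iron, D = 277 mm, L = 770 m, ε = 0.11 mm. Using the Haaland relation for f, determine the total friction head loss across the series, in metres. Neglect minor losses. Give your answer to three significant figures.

Pipe 1: V = 2.852 m/s, Re = 1.38×10^6, ε/D = 0.00125, f = 0.02095, h_1 = f(L/D)V²/2g = 33.29 m
Pipe 2: V = 2.141 m/s, Re = 1.20×10^6, ε/D = 3.97×10^-4, f = 0.01634, h_2 = f(L/D)V²/2g = 10.61 m
Series → Q common, losses add: H = Σh = 43.90 m

H ≈ 43.9 m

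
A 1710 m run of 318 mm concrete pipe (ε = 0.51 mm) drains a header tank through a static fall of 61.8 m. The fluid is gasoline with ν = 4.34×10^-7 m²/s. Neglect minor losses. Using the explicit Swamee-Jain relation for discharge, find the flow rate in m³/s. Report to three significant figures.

Q ≈ 0.253 m³/s

Swamee-Jain (Type II): Q = -0.965·√(gD⁵h_f/L)·ln[ε/(3.7D) + √(3.17ν²L/(gD³h_f))]
√(gD⁵h_f/L) = √(9.81·0.318⁵·61.8/1710) = 0.03395
ε/(3.7D) = 4.33×10^-4; √(3.17ν²L/(gD³h_f)) = 7.24×10^-6
Q = -0.965·0.03395·ln(4.407×10^-4) = 0.2532 m³/s
Check: V = 3.19 m/s, Re = 2.34×10^6, f = 0.02224, h_f = 62.0 m ≈ 61.8 m ✓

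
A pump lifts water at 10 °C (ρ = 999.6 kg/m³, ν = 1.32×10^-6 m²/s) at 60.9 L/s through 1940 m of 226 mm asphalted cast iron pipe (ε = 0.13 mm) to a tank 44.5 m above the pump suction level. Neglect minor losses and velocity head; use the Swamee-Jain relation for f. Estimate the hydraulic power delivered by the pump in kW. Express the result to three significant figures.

P_hyd ≈ 38.0 kW

V = 4Q/(πD²) = 1.518 m/s; Re = 2.60×10^5; ε/D = 5.75×10^-4; f = 0.01893
h_f = f(L/D)V²/2g = 19.09 m
Total head H = z + h_f = 44.5 + 19.09 = 63.59 m
P_hyd = ρgQH = 999.6·9.81·0.0609·63.59 = 37.98 kW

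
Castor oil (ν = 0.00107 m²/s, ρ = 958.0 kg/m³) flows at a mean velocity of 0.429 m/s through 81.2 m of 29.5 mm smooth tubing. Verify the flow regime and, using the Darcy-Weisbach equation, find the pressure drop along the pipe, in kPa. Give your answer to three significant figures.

Re = VD/ν = 0.429·0.02950/0.00107 = 11.8 → laminar (Re < 2300)
f = 64/Re = 5.411
h_f = f(L/D)V²/(2g) = 5.411·(81.2/0.02950)·0.429²/(2·9.81) = 139.7 m
Δp = ρg·h_f = 958.0·9.81·139.7 = 1313 kPa

Δp ≈ 1310 kPa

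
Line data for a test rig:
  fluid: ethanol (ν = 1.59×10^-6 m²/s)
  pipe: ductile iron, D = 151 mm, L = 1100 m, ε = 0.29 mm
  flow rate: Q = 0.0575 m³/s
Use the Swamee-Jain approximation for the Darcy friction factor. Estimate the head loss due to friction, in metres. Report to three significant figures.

V = 4Q/(πD²) = 4·0.0575/(π·0.151²) = 3.211 m/s
Re = VD/ν = 3.211·0.151/1.59×10^-6 = 3.05×10^5 → turbulent
ε/D = 0.29/151 = 0.00192
Swamee-Jain: f = 0.02393
h_f = f(L/D)V²/(2g) = 0.02393·(1100/0.151)·3.211²/(2·9.81) = 91.59 m

h_f ≈ 91.6 m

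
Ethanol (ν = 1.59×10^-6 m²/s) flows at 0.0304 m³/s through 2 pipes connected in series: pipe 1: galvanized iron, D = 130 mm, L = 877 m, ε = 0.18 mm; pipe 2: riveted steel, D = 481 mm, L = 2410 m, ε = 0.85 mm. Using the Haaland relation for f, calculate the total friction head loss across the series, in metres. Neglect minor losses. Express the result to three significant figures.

H ≈ 40.6 m

Pipe 1: V = 2.290 m/s, Re = 1.87×10^5, ε/D = 0.00138, f = 0.02240, h_1 = f(L/D)V²/2g = 40.39 m
Pipe 2: V = 0.1673 m/s, Re = 5.06×10^4, ε/D = 0.00177, f = 0.02570, h_2 = f(L/D)V²/2g = 0.1837 m
Series → Q common, losses add: H = Σh = 40.58 m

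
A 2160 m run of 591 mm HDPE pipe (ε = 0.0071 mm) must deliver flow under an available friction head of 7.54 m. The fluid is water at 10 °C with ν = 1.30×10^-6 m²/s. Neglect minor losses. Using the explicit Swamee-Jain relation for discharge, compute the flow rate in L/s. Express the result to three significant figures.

Q ≈ 498 L/s

Swamee-Jain (Type II): Q = -0.965·√(gD⁵h_f/L)·ln[ε/(3.7D) + √(3.17ν²L/(gD³h_f))]
√(gD⁵h_f/L) = √(9.81·0.591⁵·7.54/2160) = 0.04969
ε/(3.7D) = 3.25×10^-6; √(3.17ν²L/(gD³h_f)) = 2.75×10^-5
Q = -0.965·0.04969·ln(3.078×10^-5) = 0.4981 m³/s
Check: V = 1.82 m/s, Re = 8.26×10^5, f = 0.01225, h_f = 7.53 m ≈ 7.54 m ✓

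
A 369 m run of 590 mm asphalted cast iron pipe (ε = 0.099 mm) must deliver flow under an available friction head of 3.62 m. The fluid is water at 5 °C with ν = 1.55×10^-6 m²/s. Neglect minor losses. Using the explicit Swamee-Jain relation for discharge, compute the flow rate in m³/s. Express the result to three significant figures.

Swamee-Jain (Type II): Q = -0.965·√(gD⁵h_f/L)·ln[ε/(3.7D) + √(3.17ν²L/(gD³h_f))]
√(gD⁵h_f/L) = √(9.81·0.590⁵·3.62/369) = 0.08295
ε/(3.7D) = 4.54×10^-5; √(3.17ν²L/(gD³h_f)) = 1.96×10^-5
Q = -0.965·0.08295·ln(6.498×10^-5) = 0.7717 m³/s
Check: V = 2.82 m/s, Re = 1.07×10^6, f = 0.01434, h_f = 3.64 m ≈ 3.62 m ✓

Q ≈ 0.772 m³/s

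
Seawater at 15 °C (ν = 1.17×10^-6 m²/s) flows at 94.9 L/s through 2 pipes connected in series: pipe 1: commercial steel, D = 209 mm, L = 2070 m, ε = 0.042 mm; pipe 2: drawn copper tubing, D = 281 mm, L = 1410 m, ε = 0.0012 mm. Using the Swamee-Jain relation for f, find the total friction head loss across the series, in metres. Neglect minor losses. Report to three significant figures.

Pipe 1: V = 2.766 m/s, Re = 4.94×10^5, ε/D = 2.01×10^-4, f = 0.01554, h_1 = f(L/D)V²/2g = 60.01 m
Pipe 2: V = 1.530 m/s, Re = 3.68×10^5, ε/D = 4.27×10^-6, f = 0.01390, h_2 = f(L/D)V²/2g = 8.324 m
Series → Q common, losses add: H = Σh = 68.34 m

H ≈ 68.3 m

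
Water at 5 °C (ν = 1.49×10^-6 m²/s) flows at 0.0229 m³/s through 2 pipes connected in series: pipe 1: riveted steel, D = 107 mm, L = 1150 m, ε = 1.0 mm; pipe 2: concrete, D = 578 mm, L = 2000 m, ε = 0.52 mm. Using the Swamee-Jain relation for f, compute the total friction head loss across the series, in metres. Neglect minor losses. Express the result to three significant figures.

Pipe 1: V = 2.547 m/s, Re = 1.83×10^5, ε/D = 0.00935, f = 0.03756, h_1 = f(L/D)V²/2g = 133.5 m
Pipe 2: V = 0.08728 m/s, Re = 3.39×10^4, ε/D = 9.00×10^-4, f = 0.02535, h_2 = f(L/D)V²/2g = 0.03406 m
Series → Q common, losses add: H = Σh = 133.5 m

H ≈ 133 m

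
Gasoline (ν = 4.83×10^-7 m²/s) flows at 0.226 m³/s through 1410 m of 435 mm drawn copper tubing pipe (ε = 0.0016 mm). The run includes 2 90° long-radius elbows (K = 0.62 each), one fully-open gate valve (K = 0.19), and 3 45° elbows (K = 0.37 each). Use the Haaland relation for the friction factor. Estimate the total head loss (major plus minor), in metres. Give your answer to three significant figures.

H_L ≈ 4.53 m

V = 4Q/(πD²) = 1.521 m/s; V²/2g = 0.1179 m
Re = 1.37×10^6, ε/D = 3.68×10^-6 → f = 0.01107 (Haaland)
Major: h_f = f(L/D)·V²/2g = 0.01107·3241·0.1179 = 4.231 m
Minor: ΣK = 2.54; h_m = ΣK·V²/2g = 0.2994 m
Total H_L = 4.231 + 0.2994 = 4.530 m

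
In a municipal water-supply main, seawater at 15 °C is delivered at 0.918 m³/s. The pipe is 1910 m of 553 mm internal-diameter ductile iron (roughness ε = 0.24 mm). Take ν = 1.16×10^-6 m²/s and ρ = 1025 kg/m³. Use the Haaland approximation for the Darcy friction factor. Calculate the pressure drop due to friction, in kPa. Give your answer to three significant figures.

Δp ≈ 426 kPa

V = 4Q/(πD²) = 4·0.918/(π·0.553²) = 3.822 m/s
Re = VD/ν = 3.822·0.553/1.16×10^-6 = 1.82×10^6 → turbulent
ε/D = 0.24/553 = 4.34×10^-4
Haaland: f = 0.01649
h_f = f(L/D)V²/(2g) = 0.01649·(1910/0.553)·3.822²/(2·9.81) = 42.40 m
Δp = ρg·h_f = 1025·9.81·42.40 = 426.3 kPa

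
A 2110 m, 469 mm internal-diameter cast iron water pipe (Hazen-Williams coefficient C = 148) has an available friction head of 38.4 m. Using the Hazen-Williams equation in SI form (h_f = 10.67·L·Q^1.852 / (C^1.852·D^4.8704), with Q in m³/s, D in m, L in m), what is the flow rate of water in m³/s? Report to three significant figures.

Q ≈ 0.647 m³/s

Rearranging: Q = [h_f·C^1.852·D^4.8704 / (10.67·L)]^(1/1.852)
Q = [38.4·148^1.852·0.469^4.8704 / (10.67·2110)]^0.540 = 0.6469 m³/s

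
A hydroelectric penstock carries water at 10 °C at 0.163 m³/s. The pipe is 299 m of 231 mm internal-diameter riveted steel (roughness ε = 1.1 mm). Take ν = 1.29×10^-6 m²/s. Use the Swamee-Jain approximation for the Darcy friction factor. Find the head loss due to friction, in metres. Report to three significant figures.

V = 4Q/(πD²) = 4·0.163/(π·0.231²) = 3.889 m/s
Re = VD/ν = 3.889·0.231/1.29×10^-6 = 6.96×10^5 → turbulent
ε/D = 1.1/231 = 0.00476
Swamee-Jain: f = 0.03014
h_f = f(L/D)V²/(2g) = 0.03014·(299/0.231)·3.889²/(2·9.81) = 30.08 m

h_f ≈ 30.1 m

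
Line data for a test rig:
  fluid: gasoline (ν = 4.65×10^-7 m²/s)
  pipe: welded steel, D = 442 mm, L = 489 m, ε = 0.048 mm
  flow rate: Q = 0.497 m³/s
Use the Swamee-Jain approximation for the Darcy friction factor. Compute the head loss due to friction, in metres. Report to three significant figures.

h_f ≈ 7.56 m

V = 4Q/(πD²) = 4·0.497/(π·0.442²) = 3.239 m/s
Re = VD/ν = 3.239·0.442/4.65×10^-7 = 3.08×10^6 → turbulent
ε/D = 0.048/442 = 1.09×10^-4
Swamee-Jain: f = 0.01277
h_f = f(L/D)V²/(2g) = 0.01277·(489/0.442)·3.239²/(2·9.81) = 7.556 m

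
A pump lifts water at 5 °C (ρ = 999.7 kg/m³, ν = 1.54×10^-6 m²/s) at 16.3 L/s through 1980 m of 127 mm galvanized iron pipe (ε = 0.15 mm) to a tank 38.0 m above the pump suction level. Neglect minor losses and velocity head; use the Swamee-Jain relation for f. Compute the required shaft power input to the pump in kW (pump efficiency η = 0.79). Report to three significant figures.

P_shaft ≈ 13.8 kW

V = 4Q/(πD²) = 1.287 m/s; Re = 1.06×10^5; ε/D = 0.00118; f = 0.02284
h_f = f(L/D)V²/2g = 30.05 m
Total head H = z + h_f = 38.0 + 30.05 = 68.05 m
P_hyd = ρgQH = 999.7·9.81·0.0163·68.05 = 10.88 kW
P_shaft = P_hyd/η = 10.88/0.79 = 13.77 kW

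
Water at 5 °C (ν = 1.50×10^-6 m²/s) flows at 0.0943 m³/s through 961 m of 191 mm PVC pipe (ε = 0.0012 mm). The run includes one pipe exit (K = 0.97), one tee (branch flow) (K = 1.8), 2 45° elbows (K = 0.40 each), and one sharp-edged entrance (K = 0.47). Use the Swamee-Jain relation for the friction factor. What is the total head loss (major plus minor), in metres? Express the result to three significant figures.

H_L ≈ 40.0 m

V = 4Q/(πD²) = 3.291 m/s; V²/2g = 0.5521 m
Re = 4.19×10^5, ε/D = 6.28×10^-6 → f = 0.01361 (Swamee-Jain)
Major: h_f = f(L/D)·V²/2g = 0.01361·5031·0.5521 = 37.79 m
Minor: ΣK = 4.04; h_m = ΣK·V²/2g = 2.230 m
Total H_L = 37.79 + 2.230 = 40.02 m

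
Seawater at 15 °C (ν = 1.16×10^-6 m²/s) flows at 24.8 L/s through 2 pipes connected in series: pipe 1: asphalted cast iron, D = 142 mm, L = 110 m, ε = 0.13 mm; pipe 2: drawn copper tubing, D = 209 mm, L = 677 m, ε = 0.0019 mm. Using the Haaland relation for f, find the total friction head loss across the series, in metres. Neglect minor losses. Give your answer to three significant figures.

Pipe 1: V = 1.566 m/s, Re = 1.92×10^5, ε/D = 9.15×10^-4, f = 0.02062, h_1 = f(L/D)V²/2g = 1.996 m
Pipe 2: V = 0.7229 m/s, Re = 1.30×10^5, ε/D = 9.09×10^-6, f = 0.01692, h_2 = f(L/D)V²/2g = 1.460 m
Series → Q common, losses add: H = Σh = 3.456 m

H ≈ 3.46 m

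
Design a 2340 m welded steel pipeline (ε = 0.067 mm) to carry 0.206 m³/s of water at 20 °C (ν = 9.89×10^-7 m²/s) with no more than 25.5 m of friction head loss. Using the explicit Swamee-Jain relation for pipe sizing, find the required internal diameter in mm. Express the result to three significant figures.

D ≈ 348 mm

Swamee-Jain (Type III): D = 0.66·[ε^1.25·(LQ²/(gh_f))^4.75 + ν·Q^9.4·(L/(gh_f))^5.2]^0.04
LQ²/(gh_f) = 0.3970; L/(gh_f) = 9.354
Term 1 = ε^1.25·(…)^4.75 = 7.53×10^-8; Term 2 = ν·Q^9.4·(…)^5.2 = 3.93×10^-8
D = 0.66·(7.53×10^-8 + 3.93×10^-8)^0.04 = 0.3483 m = 348 mm
Check: V = 2.16 m/s, Re = 7.61×10^5, f = 0.01494, h_f = 23.9 m ≈ 25.5 m ✓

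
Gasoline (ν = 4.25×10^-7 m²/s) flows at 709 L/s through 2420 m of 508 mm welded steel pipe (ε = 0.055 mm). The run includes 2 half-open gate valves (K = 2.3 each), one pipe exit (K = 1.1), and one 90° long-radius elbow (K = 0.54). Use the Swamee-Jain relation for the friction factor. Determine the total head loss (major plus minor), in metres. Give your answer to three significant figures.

H_L ≈ 41.4 m

V = 4Q/(πD²) = 3.498 m/s; V²/2g = 0.6237 m
Re = 4.18×10^6, ε/D = 1.08×10^-4 → f = 0.01263 (Swamee-Jain)
Major: h_f = f(L/D)·V²/2g = 0.01263·4764·0.6237 = 37.53 m
Minor: ΣK = 6.24; h_m = ΣK·V²/2g = 3.892 m
Total H_L = 37.53 + 3.892 = 41.42 m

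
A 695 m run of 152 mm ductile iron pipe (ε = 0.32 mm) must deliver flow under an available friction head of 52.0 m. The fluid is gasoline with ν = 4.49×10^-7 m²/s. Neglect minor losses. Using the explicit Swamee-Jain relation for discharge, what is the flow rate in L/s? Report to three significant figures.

Swamee-Jain (Type II): Q = -0.965·√(gD⁵h_f/L)·ln[ε/(3.7D) + √(3.17ν²L/(gD³h_f))]
√(gD⁵h_f/L) = √(9.81·0.152⁵·52.0/695) = 0.007717
ε/(3.7D) = 5.69×10^-4; √(3.17ν²L/(gD³h_f)) = 1.57×10^-5
Q = -0.965·0.007717·ln(5.847×10^-4) = 0.05544 m³/s
Check: V = 3.06 m/s, Re = 1.03×10^6, f = 0.02399, h_f = 52.2 m ≈ 52.0 m ✓

Q ≈ 55.4 L/s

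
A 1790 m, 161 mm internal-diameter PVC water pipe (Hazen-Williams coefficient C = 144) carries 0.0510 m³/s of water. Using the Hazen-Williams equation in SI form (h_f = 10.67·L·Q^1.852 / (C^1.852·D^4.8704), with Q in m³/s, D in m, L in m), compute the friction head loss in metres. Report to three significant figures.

h_f = 10.67·1790·0.0510^1.852 / (144^1.852·0.161^4.8704) = 56.65 m

h_f ≈ 56.7 m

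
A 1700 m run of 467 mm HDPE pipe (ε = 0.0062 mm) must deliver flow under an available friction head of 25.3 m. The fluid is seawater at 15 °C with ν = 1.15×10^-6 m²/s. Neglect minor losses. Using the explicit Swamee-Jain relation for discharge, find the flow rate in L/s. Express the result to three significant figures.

Q ≈ 594 L/s

Swamee-Jain (Type II): Q = -0.965·√(gD⁵h_f/L)·ln[ε/(3.7D) + √(3.17ν²L/(gD³h_f))]
√(gD⁵h_f/L) = √(9.81·0.467⁵·25.3/1700) = 0.05695
ε/(3.7D) = 3.59×10^-6; √(3.17ν²L/(gD³h_f)) = 1.68×10^-5
Q = -0.965·0.05695·ln(2.038×10^-5) = 0.5935 m³/s
Check: V = 3.47 m/s, Re = 1.41×10^6, f = 0.01136, h_f = 25.3 m ≈ 25.3 m ✓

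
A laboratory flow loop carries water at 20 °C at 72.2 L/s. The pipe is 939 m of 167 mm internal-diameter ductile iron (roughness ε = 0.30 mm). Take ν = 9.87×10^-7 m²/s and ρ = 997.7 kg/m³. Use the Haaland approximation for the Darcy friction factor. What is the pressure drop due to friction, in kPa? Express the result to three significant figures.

Δp ≈ 705 kPa

V = 4Q/(πD²) = 4·0.0722/(π·0.167²) = 3.296 m/s
Re = VD/ν = 3.296·0.167/9.87×10^-7 = 5.58×10^5 → turbulent
ε/D = 0.30/167 = 0.00180
Haaland: f = 0.02312
h_f = f(L/D)V²/(2g) = 0.02312·(939/0.167)·3.296²/(2·9.81) = 72.00 m
Δp = ρg·h_f = 997.7·9.81·72.00 = 704.7 kPa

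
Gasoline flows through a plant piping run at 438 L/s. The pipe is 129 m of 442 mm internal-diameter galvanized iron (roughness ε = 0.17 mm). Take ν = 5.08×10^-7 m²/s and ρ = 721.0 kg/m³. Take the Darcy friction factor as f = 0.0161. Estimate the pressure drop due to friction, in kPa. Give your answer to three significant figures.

Δp ≈ 13.8 kPa

V = 4Q/(πD²) = 4·0.438/(π·0.442²) = 2.855 m/s
h_f = f(L/D)V²/(2g) = 0.01610·(129/0.442)·2.855²/(2·9.81) = 1.952 m
Δp = ρg·h_f = 721.0·9.81·1.952 = 13.80 kPa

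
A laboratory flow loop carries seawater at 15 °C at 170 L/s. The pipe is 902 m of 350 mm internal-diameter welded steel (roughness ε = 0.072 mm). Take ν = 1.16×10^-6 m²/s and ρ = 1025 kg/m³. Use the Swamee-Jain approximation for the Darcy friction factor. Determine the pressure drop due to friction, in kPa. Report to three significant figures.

Δp ≈ 63.8 kPa

V = 4Q/(πD²) = 4·0.170/(π·0.350²) = 1.767 m/s
Re = VD/ν = 1.767·0.350/1.16×10^-6 = 5.33×10^5 → turbulent
ε/D = 0.072/350 = 2.06×10^-4
Swamee-Jain: f = 0.01548
h_f = f(L/D)V²/(2g) = 0.01548·(902/0.350)·1.767²/(2·9.81) = 6.349 m
Δp = ρg·h_f = 1025·9.81·6.349 = 63.84 kPa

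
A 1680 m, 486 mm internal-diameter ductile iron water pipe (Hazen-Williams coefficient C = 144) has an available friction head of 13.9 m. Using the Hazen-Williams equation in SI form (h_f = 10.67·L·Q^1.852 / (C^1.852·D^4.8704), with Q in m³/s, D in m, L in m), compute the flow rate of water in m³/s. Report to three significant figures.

Rearranging: Q = [h_f·C^1.852·D^4.8704 / (10.67·L)]^(1/1.852)
Q = [13.9·144^1.852·0.486^4.8704 / (10.67·1680)]^0.540 = 0.4516 m³/s

Q ≈ 0.452 m³/s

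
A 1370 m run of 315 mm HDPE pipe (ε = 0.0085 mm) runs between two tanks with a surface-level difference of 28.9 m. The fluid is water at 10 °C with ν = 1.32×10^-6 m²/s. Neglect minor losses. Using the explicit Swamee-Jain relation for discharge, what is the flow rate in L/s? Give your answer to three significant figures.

Q ≈ 250 L/s

Swamee-Jain (Type II): Q = -0.965·√(gD⁵h_f/L)·ln[ε/(3.7D) + √(3.17ν²L/(gD³h_f))]
√(gD⁵h_f/L) = √(9.81·0.315⁵·28.9/1370) = 0.02533
ε/(3.7D) = 7.29×10^-6; √(3.17ν²L/(gD³h_f)) = 2.92×10^-5
Q = -0.965·0.02533·ln(3.652×10^-5) = 0.2498 m³/s
Check: V = 3.21 m/s, Re = 7.65×10^5, f = 0.01269, h_f = 28.9 m ≈ 28.9 m ✓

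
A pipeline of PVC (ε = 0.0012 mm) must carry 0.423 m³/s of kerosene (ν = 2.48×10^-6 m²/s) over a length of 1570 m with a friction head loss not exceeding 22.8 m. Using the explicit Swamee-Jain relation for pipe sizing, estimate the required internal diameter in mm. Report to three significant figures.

Swamee-Jain (Type III): D = 0.66·[ε^1.25·(LQ²/(gh_f))^4.75 + ν·Q^9.4·(L/(gh_f))^5.2]^0.04
LQ²/(gh_f) = 1.256; L/(gh_f) = 7.019
Term 1 = ε^1.25·(…)^4.75 = 1.17×10^-7; Term 2 = ν·Q^9.4·(…)^5.2 = 1.92×10^-5
D = 0.66·(1.17×10^-7 + 1.92×10^-5)^0.04 = 0.4275 m = 428 mm
Check: V = 2.95 m/s, Re = 5.08×10^5, f = 0.01310, h_f = 21.3 m ≈ 22.8 m ✓

D ≈ 428 mm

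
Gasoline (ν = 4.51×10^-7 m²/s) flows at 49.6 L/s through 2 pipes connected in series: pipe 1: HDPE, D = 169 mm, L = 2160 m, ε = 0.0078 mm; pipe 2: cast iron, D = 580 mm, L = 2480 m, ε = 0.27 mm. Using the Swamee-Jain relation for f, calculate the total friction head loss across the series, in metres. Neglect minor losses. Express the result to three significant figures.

H ≈ 41.2 m

Pipe 1: V = 2.211 m/s, Re = 8.29×10^5, ε/D = 4.62×10^-5, f = 0.01290, h_1 = f(L/D)V²/2g = 41.07 m
Pipe 2: V = 0.1877 m/s, Re = 2.41×10^5, ε/D = 4.66×10^-4, f = 0.01844, h_2 = f(L/D)V²/2g = 0.1416 m
Series → Q common, losses add: H = Σh = 41.21 m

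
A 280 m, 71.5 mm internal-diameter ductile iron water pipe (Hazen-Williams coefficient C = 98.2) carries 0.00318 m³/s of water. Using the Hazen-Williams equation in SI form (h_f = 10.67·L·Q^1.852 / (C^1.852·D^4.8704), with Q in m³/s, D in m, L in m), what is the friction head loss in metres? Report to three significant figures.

h_f ≈ 5.50 m

h_f = 10.67·280·0.00318^1.852 / (98.2^1.852·0.0715^4.8704) = 5.501 m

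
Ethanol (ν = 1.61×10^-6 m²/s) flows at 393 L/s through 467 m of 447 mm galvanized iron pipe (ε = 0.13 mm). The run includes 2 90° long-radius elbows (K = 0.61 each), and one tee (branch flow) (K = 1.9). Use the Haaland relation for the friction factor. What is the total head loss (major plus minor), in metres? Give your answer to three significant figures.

V = 4Q/(πD²) = 2.504 m/s; V²/2g = 0.3197 m
Re = 6.95×10^5, ε/D = 2.91×10^-4 → f = 0.01577 (Haaland)
Major: h_f = f(L/D)·V²/2g = 0.01577·1045·0.3197 = 5.268 m
Minor: ΣK = 3.12; h_m = ΣK·V²/2g = 0.9973 m
Total H_L = 5.268 + 0.9973 = 6.265 m

H_L ≈ 6.26 m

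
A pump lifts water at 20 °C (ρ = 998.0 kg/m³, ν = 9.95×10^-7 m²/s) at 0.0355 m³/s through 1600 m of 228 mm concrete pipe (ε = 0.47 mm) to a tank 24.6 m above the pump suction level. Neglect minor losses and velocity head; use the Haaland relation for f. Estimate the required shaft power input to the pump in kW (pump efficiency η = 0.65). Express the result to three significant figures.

P_shaft ≈ 16.7 kW

V = 4Q/(πD²) = 0.8695 m/s; Re = 1.99×10^5; ε/D = 0.00206; f = 0.02443
h_f = f(L/D)V²/2g = 6.606 m
Total head H = z + h_f = 24.6 + 6.606 = 31.21 m
P_hyd = ρgQH = 998.0·9.81·0.0355·31.21 = 10.85 kW
P_shaft = P_hyd/η = 10.85/0.65 = 16.69 kW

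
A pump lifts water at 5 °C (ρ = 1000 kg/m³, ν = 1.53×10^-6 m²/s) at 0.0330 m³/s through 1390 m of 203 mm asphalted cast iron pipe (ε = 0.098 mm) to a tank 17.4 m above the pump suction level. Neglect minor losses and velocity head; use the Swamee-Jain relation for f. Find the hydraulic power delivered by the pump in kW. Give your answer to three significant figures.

P_hyd ≈ 7.94 kW

V = 4Q/(πD²) = 1.020 m/s; Re = 1.35×10^5; ε/D = 4.83×10^-4; f = 0.01961
h_f = f(L/D)V²/2g = 7.114 m
Total head H = z + h_f = 17.4 + 7.114 = 24.51 m
P_hyd = ρgQH = 1000·9.81·0.0330·24.51 = 7.936 kW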